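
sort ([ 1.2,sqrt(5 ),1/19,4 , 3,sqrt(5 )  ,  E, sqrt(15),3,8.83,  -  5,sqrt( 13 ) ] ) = [-5,1/19,1.2, sqrt( 5 ) , sqrt(5 ),E , 3,3, sqrt ( 13),sqrt( 15 ) , 4,8.83]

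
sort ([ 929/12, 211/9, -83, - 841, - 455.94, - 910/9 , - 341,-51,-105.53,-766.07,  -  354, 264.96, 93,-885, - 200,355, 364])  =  [ - 885,-841, -766.07,  -  455.94,  -  354, - 341, - 200, - 105.53, - 910/9, - 83, - 51,211/9,929/12, 93, 264.96, 355,364] 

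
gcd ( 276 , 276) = 276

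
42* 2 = 84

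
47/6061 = 47/6061 = 0.01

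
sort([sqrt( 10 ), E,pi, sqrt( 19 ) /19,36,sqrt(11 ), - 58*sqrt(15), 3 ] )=[ - 58* sqrt(15 ),  sqrt( 19) /19, E, 3, pi, sqrt (10), sqrt( 11 ), 36]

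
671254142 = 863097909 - 191843767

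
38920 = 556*70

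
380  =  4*95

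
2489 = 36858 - 34369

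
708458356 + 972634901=1681093257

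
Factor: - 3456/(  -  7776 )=2^2*3^(  -  2 )  =  4/9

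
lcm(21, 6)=42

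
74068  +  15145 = 89213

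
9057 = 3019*3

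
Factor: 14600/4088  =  5^2*7^( - 1) = 25/7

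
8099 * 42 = 340158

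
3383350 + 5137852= 8521202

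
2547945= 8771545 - 6223600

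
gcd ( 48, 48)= 48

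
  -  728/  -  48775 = 728/48775  =  0.01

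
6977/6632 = 6977/6632 = 1.05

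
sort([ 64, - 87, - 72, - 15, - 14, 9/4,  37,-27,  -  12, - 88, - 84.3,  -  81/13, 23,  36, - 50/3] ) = [- 88,-87,-84.3, - 72, - 27, - 50/3, - 15,-14,  -  12,- 81/13 , 9/4,23,36,37,  64]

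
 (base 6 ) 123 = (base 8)63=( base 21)29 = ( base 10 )51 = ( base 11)47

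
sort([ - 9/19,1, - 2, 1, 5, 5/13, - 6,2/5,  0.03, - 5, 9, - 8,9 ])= [ - 8 ,-6, - 5,-2, - 9/19,0.03, 5/13, 2/5 , 1,1, 5,9, 9 ] 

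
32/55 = 32/55 = 0.58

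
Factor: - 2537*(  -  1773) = 4498101 = 3^2 *43^1*59^1*197^1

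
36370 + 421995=458365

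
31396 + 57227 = 88623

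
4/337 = 4/337= 0.01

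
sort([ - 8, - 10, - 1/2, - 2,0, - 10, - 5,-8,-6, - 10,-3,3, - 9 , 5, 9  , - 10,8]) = [ - 10, - 10, - 10, - 10, - 9, - 8, - 8, - 6, -5,-3, - 2 , - 1/2, 0,3,  5,  8, 9 ] 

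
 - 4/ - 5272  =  1/1318 =0.00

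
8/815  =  8/815  =  0.01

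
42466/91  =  42466/91 =466.66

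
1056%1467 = 1056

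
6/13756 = 3/6878 = 0.00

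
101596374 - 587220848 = - 485624474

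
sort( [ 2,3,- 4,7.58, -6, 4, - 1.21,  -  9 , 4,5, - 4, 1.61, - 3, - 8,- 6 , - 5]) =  [-9, - 8, -6 , - 6 , - 5,  -  4,- 4, - 3, - 1.21,1.61, 2, 3,4, 4,5, 7.58 ]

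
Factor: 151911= 3^2*16879^1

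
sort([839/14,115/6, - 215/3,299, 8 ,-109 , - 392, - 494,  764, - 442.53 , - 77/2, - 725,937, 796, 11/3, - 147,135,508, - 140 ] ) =[ - 725, - 494, - 442.53 , - 392, - 147, - 140 , - 109, - 215/3, - 77/2,  11/3,  8,115/6,839/14,135, 299,508,764 , 796, 937 ] 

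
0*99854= 0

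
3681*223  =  820863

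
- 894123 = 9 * (  -  99347)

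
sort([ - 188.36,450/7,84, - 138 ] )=[ - 188.36, - 138, 450/7,84 ]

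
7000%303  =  31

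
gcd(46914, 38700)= 6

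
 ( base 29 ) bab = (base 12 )5640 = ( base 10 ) 9552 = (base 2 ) 10010101010000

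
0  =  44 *0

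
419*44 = 18436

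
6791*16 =108656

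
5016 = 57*88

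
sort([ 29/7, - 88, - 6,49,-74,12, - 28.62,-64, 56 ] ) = [- 88, - 74, - 64,  -  28.62,-6, 29/7, 12,  49, 56 ]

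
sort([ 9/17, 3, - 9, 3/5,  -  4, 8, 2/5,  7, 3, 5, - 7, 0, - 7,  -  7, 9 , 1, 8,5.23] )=[-9, - 7, - 7,  -  7,-4,0, 2/5, 9/17, 3/5, 1, 3, 3 , 5,5.23, 7, 8, 8 , 9] 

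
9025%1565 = 1200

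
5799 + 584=6383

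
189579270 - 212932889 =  - 23353619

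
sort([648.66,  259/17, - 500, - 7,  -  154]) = [ - 500, - 154  , - 7,259/17,648.66]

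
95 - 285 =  - 190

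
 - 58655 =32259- 90914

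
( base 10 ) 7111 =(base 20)hfb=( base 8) 15707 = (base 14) 283d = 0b1101111000111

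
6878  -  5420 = 1458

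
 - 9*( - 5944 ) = 53496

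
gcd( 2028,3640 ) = 52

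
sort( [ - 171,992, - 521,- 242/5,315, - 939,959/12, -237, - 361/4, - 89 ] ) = [ - 939,-521,-237, - 171,- 361/4, - 89, - 242/5,959/12, 315,992]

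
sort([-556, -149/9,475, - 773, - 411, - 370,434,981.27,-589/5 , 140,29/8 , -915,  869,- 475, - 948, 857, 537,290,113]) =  [ - 948,- 915,-773, - 556,-475,-411,-370, - 589/5, -149/9, 29/8 , 113, 140,  290,434,475,537,857,869, 981.27]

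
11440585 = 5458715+5981870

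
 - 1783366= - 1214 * 1469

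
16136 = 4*4034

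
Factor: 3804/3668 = 3^1*7^( - 1)*131^( - 1)*317^1 = 951/917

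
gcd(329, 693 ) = 7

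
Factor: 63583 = 13^1*67^1*73^1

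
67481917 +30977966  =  98459883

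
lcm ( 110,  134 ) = 7370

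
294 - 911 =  - 617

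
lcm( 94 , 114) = 5358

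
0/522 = 0 = 0.00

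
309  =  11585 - 11276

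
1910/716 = 2 + 239/358 =2.67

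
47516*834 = 39628344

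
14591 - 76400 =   -  61809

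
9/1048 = 9/1048 =0.01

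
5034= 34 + 5000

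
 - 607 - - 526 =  - 81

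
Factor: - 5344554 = -2^1*3^1*233^1*3823^1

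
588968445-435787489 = 153180956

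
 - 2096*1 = -2096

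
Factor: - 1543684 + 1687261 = 3^2*7^1 * 43^1*53^1= 143577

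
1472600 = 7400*199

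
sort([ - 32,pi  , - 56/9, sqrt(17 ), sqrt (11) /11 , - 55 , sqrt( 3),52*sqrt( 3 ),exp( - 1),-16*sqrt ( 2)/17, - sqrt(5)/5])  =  [  -  55,  -  32, - 56/9, -16*sqrt( 2)/17, - sqrt( 5 )/5,sqrt( 11 )/11, exp (- 1),sqrt(3),pi, sqrt( 17),52*sqrt (3 ) ]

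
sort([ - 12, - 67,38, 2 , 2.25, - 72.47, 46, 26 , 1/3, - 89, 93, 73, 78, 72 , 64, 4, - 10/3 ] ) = [ -89, - 72.47, - 67, - 12,-10/3,1/3,2, 2.25, 4,26 , 38, 46, 64,72,73 , 78, 93] 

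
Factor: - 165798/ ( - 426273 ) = 2^1*3^1*61^1*941^( - 1) = 366/941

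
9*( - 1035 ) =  - 9315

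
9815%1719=1220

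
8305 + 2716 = 11021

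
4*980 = 3920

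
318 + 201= 519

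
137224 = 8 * 17153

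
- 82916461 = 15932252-98848713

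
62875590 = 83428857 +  - 20553267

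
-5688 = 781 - 6469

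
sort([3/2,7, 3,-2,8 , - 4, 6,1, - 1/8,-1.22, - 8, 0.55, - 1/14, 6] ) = [-8, - 4, - 2, - 1.22, - 1/8, - 1/14, 0.55,1 , 3/2,  3, 6, 6,  7 , 8]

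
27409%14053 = 13356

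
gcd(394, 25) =1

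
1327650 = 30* 44255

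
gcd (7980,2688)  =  84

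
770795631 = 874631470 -103835839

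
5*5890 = 29450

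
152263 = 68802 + 83461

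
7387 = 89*83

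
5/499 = 5/499=0.01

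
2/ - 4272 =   -  1 + 2135/2136 = - 0.00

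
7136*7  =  49952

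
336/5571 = 112/1857 = 0.06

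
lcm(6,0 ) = 0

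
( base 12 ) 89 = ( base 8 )151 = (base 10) 105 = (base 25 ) 45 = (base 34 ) 33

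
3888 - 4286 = -398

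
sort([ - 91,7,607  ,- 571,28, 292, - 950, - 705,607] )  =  [ - 950,-705, - 571, - 91,7, 28,292,  607, 607] 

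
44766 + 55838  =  100604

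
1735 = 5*347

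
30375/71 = 30375/71 = 427.82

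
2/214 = 1/107 = 0.01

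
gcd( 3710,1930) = 10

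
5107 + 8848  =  13955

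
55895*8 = 447160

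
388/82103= 388/82103= 0.00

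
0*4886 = 0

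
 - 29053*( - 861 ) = 25014633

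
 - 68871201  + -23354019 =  - 92225220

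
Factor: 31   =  31^1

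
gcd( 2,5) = 1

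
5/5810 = 1/1162 =0.00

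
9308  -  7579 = 1729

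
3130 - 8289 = - 5159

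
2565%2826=2565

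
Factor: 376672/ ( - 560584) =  - 2^2*149^1*887^( - 1)  =  - 596/887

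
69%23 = 0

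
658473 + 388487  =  1046960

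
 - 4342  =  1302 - 5644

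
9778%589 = 354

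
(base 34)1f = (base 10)49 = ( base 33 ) 1G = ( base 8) 61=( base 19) 2b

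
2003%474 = 107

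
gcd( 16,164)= 4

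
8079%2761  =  2557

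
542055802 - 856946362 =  - 314890560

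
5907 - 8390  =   - 2483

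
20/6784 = 5/1696 = 0.00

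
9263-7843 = 1420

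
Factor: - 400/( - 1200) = 1/3 = 3^(-1)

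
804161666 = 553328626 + 250833040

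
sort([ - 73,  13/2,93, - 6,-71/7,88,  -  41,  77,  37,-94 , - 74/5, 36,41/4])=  [ -94,  -  73,  -  41, - 74/5 ,  -  71/7,  -  6 , 13/2,41/4 , 36, 37, 77, 88 , 93] 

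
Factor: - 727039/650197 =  - 17^1*499^(  -  1)*1303^(  -  1)*42767^1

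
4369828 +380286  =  4750114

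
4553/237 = 19 + 50/237 = 19.21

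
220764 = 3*73588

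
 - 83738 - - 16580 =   -  67158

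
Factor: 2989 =7^2*61^1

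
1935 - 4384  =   -2449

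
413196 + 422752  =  835948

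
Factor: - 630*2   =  -1260 = - 2^2*3^2*5^1*7^1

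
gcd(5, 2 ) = 1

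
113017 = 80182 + 32835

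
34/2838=17/1419=0.01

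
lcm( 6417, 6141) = 571113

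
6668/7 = 6668/7 = 952.57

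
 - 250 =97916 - 98166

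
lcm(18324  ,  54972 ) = 54972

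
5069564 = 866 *5854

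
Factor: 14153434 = 2^1*7076717^1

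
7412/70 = 105 + 31/35 =105.89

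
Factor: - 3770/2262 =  - 3^( - 1)*5^1 =- 5/3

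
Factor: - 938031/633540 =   -  2^( - 2)*5^(  -  1 )*10559^( - 1)*312677^1 = - 312677/211180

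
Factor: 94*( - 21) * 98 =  -193452 = -2^2*3^1* 7^3*47^1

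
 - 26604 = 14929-41533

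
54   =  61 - 7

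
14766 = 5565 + 9201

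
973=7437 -6464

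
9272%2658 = 1298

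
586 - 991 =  -405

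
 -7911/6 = - 2637/2  =  - 1318.50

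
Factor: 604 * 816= 2^6*3^1*17^1*151^1 = 492864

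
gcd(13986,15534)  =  18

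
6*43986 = 263916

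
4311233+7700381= 12011614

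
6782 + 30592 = 37374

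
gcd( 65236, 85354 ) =2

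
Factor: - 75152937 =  -3^1*17^1*23^1 * 79^1*811^1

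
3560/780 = 4  +  22/39 = 4.56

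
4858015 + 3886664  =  8744679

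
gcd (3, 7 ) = 1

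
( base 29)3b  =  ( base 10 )98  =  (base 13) 77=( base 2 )1100010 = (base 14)70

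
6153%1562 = 1467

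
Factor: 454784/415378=2^6 * 11^1 *643^( - 1 ) = 704/643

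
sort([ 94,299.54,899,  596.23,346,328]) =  [94,299.54,328,346,596.23, 899] 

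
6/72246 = 1/12041 = 0.00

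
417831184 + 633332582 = 1051163766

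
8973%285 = 138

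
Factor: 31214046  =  2^1*3^1*5202341^1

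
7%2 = 1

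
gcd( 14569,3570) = 17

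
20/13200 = 1/660 = 0.00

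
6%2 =0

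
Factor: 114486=2^1*3^1*19081^1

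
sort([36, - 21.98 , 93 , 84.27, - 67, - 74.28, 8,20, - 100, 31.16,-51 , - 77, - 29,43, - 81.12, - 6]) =[ - 100, - 81.12, - 77, - 74.28, - 67, - 51, - 29,  -  21.98, - 6,8,  20 , 31.16, 36,43,  84.27, 93]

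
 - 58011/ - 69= 840  +  17/23 = 840.74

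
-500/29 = - 500/29 =-  17.24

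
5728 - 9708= - 3980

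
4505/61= 73 + 52/61 =73.85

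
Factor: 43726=2^1 * 21863^1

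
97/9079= 97/9079 = 0.01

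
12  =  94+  - 82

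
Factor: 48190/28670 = 47^(-1)*79^1 = 79/47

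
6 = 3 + 3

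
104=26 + 78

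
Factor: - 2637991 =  - 67^1*39373^1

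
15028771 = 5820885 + 9207886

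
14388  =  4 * 3597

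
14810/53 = 14810/53 = 279.43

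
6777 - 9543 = -2766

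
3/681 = 1/227 = 0.00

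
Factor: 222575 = 5^2*29^1 * 307^1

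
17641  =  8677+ 8964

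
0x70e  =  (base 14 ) 930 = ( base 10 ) 1806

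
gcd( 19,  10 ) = 1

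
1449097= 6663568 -5214471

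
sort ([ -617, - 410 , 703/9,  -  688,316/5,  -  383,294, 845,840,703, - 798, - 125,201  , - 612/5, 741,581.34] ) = [ - 798, - 688,  -  617,-410, - 383, - 125 , - 612/5,316/5, 703/9, 201, 294,581.34,703, 741, 840, 845]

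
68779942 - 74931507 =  - 6151565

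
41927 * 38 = 1593226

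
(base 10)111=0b1101111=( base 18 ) 63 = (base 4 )1233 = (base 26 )47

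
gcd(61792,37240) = 8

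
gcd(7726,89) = 1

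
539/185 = 539/185 = 2.91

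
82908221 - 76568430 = 6339791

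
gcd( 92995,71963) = 1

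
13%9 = 4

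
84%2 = 0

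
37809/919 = 37809/919 = 41.14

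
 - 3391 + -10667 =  - 14058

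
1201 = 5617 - 4416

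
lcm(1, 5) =5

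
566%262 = 42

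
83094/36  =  2308 + 1/6  =  2308.17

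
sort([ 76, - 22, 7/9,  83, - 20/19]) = [ - 22 ,-20/19,7/9,76, 83] 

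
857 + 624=1481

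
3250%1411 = 428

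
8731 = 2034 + 6697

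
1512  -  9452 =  - 7940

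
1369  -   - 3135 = 4504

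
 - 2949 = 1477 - 4426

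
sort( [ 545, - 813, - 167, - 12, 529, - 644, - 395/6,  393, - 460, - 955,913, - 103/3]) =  [ - 955, - 813, - 644,-460, -167, - 395/6, - 103/3, - 12,393,529,545,913] 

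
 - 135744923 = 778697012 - 914441935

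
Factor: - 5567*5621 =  -7^1*11^1*19^1*73^1*293^1= -31292107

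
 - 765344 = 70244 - 835588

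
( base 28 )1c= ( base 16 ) 28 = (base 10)40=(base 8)50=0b101000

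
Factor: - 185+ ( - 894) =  - 13^1*83^1=- 1079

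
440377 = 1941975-1501598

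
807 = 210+597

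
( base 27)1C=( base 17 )25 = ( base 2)100111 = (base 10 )39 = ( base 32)17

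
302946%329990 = 302946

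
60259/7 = 8608 + 3/7 = 8608.43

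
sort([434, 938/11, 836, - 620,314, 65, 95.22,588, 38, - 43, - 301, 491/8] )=[  -  620, - 301, - 43 , 38,491/8,65,938/11,95.22,314, 434,588,836 ] 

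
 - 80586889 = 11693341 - 92280230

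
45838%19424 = 6990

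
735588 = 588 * 1251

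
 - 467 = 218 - 685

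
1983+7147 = 9130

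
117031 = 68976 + 48055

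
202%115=87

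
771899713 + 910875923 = 1682775636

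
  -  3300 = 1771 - 5071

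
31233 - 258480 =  - 227247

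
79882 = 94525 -14643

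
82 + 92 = 174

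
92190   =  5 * 18438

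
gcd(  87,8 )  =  1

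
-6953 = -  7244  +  291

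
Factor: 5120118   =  2^1*3^3*53^1*1789^1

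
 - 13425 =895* ( - 15 ) 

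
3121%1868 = 1253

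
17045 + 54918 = 71963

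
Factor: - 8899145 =-5^1 * 1779829^1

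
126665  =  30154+96511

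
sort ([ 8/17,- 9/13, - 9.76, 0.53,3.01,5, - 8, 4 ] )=[ - 9.76, - 8, - 9/13, 8/17  ,  0.53,  3.01,4,5]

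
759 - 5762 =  - 5003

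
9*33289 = 299601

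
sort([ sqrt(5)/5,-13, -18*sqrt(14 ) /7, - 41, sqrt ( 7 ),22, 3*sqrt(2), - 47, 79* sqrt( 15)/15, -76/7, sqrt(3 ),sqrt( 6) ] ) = [ - 47 ,  -  41,  -  13,-76/7,- 18 *sqrt(14)/7, sqrt(5) /5,sqrt(3),sqrt(6), sqrt( 7), 3 * sqrt ( 2 ) , 79*sqrt( 15 )/15,22]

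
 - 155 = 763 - 918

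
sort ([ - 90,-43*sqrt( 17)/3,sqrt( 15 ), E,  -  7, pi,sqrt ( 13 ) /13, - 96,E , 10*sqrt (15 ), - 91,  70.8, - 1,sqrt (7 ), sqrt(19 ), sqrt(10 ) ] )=[ - 96, - 91, - 90, - 43*sqrt( 17)/3,-7, -1,sqrt (13)/13, sqrt( 7), E, E, pi,sqrt( 10 ), sqrt( 15),  sqrt(19), 10*sqrt( 15) , 70.8]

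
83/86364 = 83/86364=0.00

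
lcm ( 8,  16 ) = 16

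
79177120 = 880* 89974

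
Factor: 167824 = 2^4*17^1*617^1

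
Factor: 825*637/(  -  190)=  - 2^ ( - 1)*3^1*5^1*7^2* 11^1*13^1*19^(  -  1 ) = - 105105/38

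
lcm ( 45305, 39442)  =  3352570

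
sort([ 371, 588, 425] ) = [371, 425, 588 ]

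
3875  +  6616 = 10491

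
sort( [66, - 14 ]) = [ - 14,66]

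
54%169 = 54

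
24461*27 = 660447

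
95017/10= 95017/10 = 9501.70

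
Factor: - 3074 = - 2^1*29^1*53^1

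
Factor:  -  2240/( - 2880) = 7/9 = 3^(  -  2)*7^1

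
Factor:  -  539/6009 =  - 3^( -1)*7^2*11^1 * 2003^(-1)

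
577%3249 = 577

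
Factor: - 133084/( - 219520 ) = 2^( - 5)*5^( - 1)*97^1 = 97/160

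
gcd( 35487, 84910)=1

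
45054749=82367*547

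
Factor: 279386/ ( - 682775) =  - 2^1 * 5^( -2)*29^1*31^( - 1)*881^(  -  1)*4817^1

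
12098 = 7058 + 5040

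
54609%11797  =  7421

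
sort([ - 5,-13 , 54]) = [ - 13,-5,54] 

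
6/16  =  3/8= 0.38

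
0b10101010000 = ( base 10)1360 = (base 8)2520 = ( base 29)1HQ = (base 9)1771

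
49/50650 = 49/50650 = 0.00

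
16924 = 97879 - 80955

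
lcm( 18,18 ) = 18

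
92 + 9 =101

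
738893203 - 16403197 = 722490006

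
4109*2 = 8218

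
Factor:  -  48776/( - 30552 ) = 3^(-1 )*7^1*13^1 * 19^(-1)=91/57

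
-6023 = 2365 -8388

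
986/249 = 986/249=3.96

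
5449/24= 5449/24 = 227.04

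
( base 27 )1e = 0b101001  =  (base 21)1K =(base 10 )41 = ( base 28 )1D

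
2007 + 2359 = 4366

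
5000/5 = 1000 = 1000.00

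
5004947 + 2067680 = 7072627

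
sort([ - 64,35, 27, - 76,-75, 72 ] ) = [-76 , - 75, - 64, 27,35,  72 ] 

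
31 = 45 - 14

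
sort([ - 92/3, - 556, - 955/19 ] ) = [ - 556, - 955/19, - 92/3 ]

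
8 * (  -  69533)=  - 556264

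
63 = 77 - 14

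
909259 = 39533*23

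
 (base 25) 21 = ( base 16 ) 33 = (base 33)1i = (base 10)51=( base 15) 36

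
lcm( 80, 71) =5680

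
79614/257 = 309 + 201/257 = 309.78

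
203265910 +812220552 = 1015486462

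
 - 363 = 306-669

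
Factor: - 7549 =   -  7549^1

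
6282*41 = 257562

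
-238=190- 428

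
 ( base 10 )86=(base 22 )3k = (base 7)152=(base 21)42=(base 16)56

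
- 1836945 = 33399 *( - 55 ) 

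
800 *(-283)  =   - 226400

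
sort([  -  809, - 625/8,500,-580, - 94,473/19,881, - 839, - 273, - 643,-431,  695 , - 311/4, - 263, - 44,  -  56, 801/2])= [-839 , - 809, - 643, - 580, - 431, - 273, - 263, - 94, -625/8,-311/4, - 56, - 44, 473/19, 801/2,500, 695,881]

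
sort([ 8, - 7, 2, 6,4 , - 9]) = [-9, - 7,2, 4, 6, 8]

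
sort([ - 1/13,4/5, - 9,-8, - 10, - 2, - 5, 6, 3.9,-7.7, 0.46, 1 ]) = [- 10, - 9,-8,-7.7,-5, -2 , - 1/13, 0.46, 4/5,1,3.9, 6 ] 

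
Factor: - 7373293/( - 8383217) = 7373293^1*8383217^( - 1 ) 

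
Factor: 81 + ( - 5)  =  76  =  2^2*19^1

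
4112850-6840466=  - 2727616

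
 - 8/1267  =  - 1 + 1259/1267 = - 0.01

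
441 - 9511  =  -9070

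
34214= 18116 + 16098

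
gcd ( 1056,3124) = 44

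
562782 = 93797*6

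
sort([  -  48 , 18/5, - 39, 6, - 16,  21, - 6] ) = [ - 48, - 39, - 16,  -  6,18/5, 6,  21] 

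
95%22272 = 95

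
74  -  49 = 25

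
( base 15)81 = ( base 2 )1111001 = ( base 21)5G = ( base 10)121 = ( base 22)5b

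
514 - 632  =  - 118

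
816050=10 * 81605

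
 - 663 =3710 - 4373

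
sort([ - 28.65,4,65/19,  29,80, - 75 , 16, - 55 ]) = [ - 75, - 55, - 28.65,65/19,4,16,29,80]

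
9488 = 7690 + 1798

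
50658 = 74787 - 24129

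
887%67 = 16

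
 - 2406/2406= - 1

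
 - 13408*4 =-53632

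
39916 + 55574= 95490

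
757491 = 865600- 108109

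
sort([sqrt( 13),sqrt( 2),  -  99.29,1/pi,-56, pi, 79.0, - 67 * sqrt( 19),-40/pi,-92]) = [-67*sqrt ( 19), - 99.29,-92,-56, - 40/pi,1/pi, sqrt(2 ),  pi,sqrt ( 13), 79.0]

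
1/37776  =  1/37776  =  0.00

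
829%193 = 57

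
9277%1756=497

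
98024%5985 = 2264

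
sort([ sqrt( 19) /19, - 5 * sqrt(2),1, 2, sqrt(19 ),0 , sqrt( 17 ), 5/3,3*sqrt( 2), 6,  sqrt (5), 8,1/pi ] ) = [ - 5 * sqrt( 2),0, sqrt( 19)/19,1/pi,1,  5/3,2, sqrt( 5 ),  sqrt( 17 ),3 * sqrt( 2),  sqrt(19),6, 8]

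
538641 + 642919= 1181560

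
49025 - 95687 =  - 46662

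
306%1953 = 306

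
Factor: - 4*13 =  - 52 = - 2^2 * 13^1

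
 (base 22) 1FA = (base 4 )30320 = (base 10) 824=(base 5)11244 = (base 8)1470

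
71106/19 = 71106/19=3742.42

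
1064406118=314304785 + 750101333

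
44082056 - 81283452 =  - 37201396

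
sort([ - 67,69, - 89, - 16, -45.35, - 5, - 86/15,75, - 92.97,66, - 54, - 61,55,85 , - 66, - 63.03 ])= [ - 92.97, - 89 , - 67, - 66,  -  63.03, - 61 ,-54,-45.35 , - 16,-86/15, - 5, 55, 66,69,75,85]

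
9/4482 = 1/498 = 0.00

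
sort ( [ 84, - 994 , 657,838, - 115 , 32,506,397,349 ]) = [ - 994,  -  115,32, 84, 349,397,506, 657, 838]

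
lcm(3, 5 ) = 15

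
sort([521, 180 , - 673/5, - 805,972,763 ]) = [  -  805, - 673/5,180,521,763,972 ] 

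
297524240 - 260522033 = 37002207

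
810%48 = 42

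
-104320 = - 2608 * 40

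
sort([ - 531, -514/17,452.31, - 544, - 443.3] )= [ - 544, - 531, - 443.3, - 514/17, 452.31] 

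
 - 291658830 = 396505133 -688163963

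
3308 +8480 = 11788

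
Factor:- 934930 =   -  2^1* 5^1* 93493^1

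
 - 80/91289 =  - 80/91289 = - 0.00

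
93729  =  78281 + 15448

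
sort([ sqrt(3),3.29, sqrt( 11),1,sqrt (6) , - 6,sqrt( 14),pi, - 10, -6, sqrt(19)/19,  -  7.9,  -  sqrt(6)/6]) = [-10,  -  7.9,-6, - 6, - sqrt( 6) /6,sqrt( 19)/19,1,sqrt(3),sqrt(6 ),pi , 3.29,sqrt(11),sqrt(14)]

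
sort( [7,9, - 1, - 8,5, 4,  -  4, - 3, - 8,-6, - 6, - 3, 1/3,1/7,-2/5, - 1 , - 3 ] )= [ - 8, - 8, - 6, - 6, - 4 , - 3, - 3, - 3, - 1,  -  1,-2/5 , 1/7, 1/3 , 4, 5,7, 9] 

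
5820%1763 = 531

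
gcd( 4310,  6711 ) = 1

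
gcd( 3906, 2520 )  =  126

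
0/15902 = 0   =  0.00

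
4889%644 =381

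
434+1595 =2029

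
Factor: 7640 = 2^3*5^1* 191^1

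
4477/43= 104 + 5/43 = 104.12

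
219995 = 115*1913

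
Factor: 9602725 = 5^2*11^1*34919^1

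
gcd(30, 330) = 30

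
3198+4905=8103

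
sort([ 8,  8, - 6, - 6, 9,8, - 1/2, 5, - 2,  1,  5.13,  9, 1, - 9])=[ - 9, - 6, - 6, - 2,  -  1/2,  1 , 1, 5 , 5.13,  8 , 8,  8,  9,9] 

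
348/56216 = 87/14054=0.01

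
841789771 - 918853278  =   - 77063507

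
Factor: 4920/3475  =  2^3*3^1 * 5^ ( - 1 ) * 41^1 * 139^( - 1 ) =984/695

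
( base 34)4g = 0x98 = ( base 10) 152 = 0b10011000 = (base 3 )12122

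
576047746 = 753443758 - 177396012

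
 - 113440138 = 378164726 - 491604864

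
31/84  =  31/84= 0.37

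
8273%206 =33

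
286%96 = 94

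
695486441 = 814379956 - 118893515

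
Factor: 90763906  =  2^1*45381953^1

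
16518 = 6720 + 9798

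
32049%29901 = 2148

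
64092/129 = 21364/43=496.84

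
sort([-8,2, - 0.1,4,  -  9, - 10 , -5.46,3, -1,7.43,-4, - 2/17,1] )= [-10  , - 9,-8 , - 5.46, - 4, - 1, - 2/17,-0.1,1,  2, 3,4, 7.43]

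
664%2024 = 664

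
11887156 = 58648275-46761119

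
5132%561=83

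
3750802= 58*64669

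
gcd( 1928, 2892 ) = 964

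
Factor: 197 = 197^1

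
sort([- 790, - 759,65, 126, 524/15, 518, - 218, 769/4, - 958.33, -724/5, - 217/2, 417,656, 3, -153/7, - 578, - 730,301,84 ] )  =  [  -  958.33, - 790,  -  759, - 730, - 578, - 218, - 724/5, - 217/2, - 153/7, 3,524/15 , 65 , 84 , 126,769/4, 301, 417, 518, 656]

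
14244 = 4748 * 3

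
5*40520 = 202600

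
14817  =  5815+9002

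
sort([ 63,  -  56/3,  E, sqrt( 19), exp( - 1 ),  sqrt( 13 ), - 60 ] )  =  [ - 60, - 56/3,  exp ( - 1 ) , E, sqrt( 13),sqrt( 19 ),63]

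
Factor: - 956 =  - 2^2 *239^1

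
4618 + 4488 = 9106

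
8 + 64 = 72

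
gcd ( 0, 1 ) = 1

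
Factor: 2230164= 2^2*3^2*61949^1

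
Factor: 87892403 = 87892403^1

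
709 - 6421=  - 5712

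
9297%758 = 201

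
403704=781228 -377524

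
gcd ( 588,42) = 42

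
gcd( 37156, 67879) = 7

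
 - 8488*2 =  - 16976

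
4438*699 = 3102162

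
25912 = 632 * 41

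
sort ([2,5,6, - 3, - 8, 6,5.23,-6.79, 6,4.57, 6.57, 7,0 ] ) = [ - 8, - 6.79, - 3,  0,2, 4.57, 5,5.23, 6,6, 6,6.57 , 7]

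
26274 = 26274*1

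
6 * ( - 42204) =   -  253224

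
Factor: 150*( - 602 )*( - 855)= 77206500=2^2*3^3*5^3 *7^1*19^1*43^1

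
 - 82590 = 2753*( - 30)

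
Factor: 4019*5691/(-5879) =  - 3^1*7^1* 271^1*4019^1*5879^( - 1 ) = - 22872129/5879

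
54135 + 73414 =127549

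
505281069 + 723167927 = 1228448996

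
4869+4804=9673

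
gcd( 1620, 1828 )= 4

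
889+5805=6694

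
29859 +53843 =83702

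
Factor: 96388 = 2^2*24097^1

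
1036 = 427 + 609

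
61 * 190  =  11590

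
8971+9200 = 18171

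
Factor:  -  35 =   -  5^1*7^1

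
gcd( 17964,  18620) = 4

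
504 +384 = 888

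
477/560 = 477/560 = 0.85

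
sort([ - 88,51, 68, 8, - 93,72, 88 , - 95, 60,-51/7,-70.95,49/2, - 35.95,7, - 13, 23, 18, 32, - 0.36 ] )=[ - 95,  -  93, - 88, - 70.95, - 35.95, - 13, - 51/7, - 0.36,7, 8, 18, 23,49/2, 32, 51,  60 , 68, 72, 88]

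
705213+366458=1071671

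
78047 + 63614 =141661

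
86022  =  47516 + 38506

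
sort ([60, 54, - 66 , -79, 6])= [ - 79,-66, 6,54,60]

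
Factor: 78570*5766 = 2^2 * 3^5 * 5^1*31^2 * 97^1 = 453034620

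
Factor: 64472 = 2^3*8059^1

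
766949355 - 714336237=52613118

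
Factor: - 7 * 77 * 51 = -27489 = - 3^1 * 7^2*11^1*17^1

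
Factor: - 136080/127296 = -2^( - 2)*3^3*5^1*7^1* 13^(  -  1) * 17^(- 1 ) = -945/884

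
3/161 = 3/161=0.02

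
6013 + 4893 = 10906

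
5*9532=47660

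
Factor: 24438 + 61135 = 83^1 * 1031^1 = 85573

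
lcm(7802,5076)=421308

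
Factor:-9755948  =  -2^2 * 29^1*31^1*2713^1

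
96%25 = 21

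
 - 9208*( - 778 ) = 7163824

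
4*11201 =44804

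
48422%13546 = 7784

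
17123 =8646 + 8477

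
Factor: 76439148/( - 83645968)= -2^ ( - 2) *3^1*7^( - 1)*746839^ ( - 1 )*6369929^1  =  -19109787/20911492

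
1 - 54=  - 53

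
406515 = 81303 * 5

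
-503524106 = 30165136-533689242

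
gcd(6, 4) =2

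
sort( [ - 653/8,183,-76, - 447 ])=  [ - 447, - 653/8, -76, 183 ] 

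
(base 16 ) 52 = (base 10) 82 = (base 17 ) 4E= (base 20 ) 42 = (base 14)5c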